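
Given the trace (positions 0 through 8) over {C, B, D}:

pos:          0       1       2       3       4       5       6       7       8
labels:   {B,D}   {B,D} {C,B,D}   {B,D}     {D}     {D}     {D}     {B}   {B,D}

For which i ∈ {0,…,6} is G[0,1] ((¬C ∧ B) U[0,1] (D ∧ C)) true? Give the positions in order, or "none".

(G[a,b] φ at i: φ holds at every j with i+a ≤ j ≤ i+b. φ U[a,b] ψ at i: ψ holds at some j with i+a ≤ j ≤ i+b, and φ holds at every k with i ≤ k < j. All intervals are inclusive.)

1

Evaluate at each i in [0,6]:
  i=0: ✗ (fails at j=0)
  i=1: ✓ (all of [1,2])
  i=2: ✗ (fails at j=3)
  i=3: ✗ (fails at j=3)
  i=4: ✗ (fails at j=4)
  i=5: ✗ (fails at j=5)
  i=6: ✗ (fails at j=6)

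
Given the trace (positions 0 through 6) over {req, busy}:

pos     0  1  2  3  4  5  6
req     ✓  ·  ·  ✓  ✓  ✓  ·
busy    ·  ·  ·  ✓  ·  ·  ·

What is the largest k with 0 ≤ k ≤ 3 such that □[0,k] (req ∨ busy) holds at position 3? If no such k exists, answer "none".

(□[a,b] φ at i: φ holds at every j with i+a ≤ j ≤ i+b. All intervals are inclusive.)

(req ∨ busy) must hold from j=3 onward; find where it first fails.
  j=3: holds
  j=4: holds
  j=5: holds
  j=6: fails
Holds on [3,5], so largest k = 2.

2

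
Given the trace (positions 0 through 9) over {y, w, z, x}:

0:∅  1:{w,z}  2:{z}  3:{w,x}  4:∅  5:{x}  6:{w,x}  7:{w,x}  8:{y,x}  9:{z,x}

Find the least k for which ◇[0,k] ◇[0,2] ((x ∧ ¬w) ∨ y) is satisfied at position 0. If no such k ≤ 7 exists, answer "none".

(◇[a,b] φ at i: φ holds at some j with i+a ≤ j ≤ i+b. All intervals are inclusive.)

Scan j = 0,1,… for ◇[0,2] ((x ∧ ¬w) ∨ y):
  j=0: fails
  j=1: fails
  j=2: fails
  j=3: holds
First hit at j=3, so smallest k = 3-0 = 3.

3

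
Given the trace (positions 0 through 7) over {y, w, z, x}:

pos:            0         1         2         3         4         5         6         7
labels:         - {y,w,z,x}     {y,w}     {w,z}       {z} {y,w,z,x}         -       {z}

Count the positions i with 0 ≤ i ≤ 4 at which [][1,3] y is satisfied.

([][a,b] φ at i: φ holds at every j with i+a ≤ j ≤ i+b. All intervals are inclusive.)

0

Evaluate at each i in [0,4]:
  i=0: ✗ (fails at j=3)
  i=1: ✗ (fails at j=3)
  i=2: ✗ (fails at j=3)
  i=3: ✗ (fails at j=4)
  i=4: ✗ (fails at j=6)
Positions where it holds: {} → 0.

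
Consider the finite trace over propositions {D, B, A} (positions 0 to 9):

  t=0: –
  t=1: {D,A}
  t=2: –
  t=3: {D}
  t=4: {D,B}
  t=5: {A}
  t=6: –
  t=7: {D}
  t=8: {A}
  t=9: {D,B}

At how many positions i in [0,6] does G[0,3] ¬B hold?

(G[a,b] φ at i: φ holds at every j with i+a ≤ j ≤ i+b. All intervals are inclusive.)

2

Evaluate at each i in [0,6]:
  i=0: ✓ (all of [0,3])
  i=1: ✗ (fails at j=4)
  i=2: ✗ (fails at j=4)
  i=3: ✗ (fails at j=4)
  i=4: ✗ (fails at j=4)
  i=5: ✓ (all of [5,8])
  i=6: ✗ (fails at j=9)
Positions where it holds: {0, 5} → 2.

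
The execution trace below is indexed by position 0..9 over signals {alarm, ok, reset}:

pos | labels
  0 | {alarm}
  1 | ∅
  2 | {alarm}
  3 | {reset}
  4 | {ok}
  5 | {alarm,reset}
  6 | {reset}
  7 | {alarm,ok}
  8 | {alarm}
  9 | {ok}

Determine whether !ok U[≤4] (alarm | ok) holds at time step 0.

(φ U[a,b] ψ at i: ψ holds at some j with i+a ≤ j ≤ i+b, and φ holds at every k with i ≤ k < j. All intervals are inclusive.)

Need some j in [0,4] with (alarm | ok), and !ok at every k in [0,j-1].
  j=0: (alarm | ok) holds; no prefix to check → satisfied.

Holds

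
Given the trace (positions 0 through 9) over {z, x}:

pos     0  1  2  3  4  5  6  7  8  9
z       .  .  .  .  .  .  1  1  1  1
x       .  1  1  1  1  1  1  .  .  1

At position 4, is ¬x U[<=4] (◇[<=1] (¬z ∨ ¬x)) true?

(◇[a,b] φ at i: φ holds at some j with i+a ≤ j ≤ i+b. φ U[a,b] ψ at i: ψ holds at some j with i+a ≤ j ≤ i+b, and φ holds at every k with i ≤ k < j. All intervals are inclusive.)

True

Need some j in [4,8] with ◇[<=1] (¬z ∨ ¬x), and ¬x at every k in [4,j-1].
  j=4: ◇[<=1] (¬z ∨ ¬x) holds; no prefix to check → satisfied.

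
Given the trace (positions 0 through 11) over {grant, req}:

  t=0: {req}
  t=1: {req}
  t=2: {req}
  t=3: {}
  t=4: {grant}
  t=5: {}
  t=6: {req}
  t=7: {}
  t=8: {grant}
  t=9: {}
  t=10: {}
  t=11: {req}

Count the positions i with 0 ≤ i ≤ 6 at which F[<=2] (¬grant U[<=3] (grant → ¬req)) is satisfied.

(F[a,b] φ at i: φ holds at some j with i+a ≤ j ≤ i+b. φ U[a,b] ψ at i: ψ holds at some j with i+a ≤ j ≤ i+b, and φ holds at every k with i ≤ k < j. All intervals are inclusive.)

Evaluate at each i in [0,6]:
  i=0: ✓ (witness j=0)
  i=1: ✓ (witness j=1)
  i=2: ✓ (witness j=2)
  i=3: ✓ (witness j=3)
  i=4: ✓ (witness j=4)
  i=5: ✓ (witness j=5)
  i=6: ✓ (witness j=6)
Positions where it holds: {0, 1, 2, 3, 4, 5, 6} → 7.

7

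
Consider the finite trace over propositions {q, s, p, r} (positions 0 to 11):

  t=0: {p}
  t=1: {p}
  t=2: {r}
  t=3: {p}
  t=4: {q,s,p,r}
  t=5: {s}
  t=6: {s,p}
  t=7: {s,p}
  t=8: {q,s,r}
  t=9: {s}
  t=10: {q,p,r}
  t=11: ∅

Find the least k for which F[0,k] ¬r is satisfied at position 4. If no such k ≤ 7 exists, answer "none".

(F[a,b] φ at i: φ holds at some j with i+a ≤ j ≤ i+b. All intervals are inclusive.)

Scan j = 4,5,… for ¬r:
  j=4: fails
  j=5: holds
First hit at j=5, so smallest k = 5-4 = 1.

1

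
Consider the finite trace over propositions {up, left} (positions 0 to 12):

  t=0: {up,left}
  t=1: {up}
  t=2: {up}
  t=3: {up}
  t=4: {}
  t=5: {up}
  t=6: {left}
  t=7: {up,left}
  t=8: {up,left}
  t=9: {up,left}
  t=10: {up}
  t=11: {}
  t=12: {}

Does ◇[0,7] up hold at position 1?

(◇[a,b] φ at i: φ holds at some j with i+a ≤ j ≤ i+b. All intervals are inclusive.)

Check up at each j in [1,8]:
  j=1: true
  j=2: true
  j=3: true
  j=4: false
  j=5: true
  j=6: false
  j=7: true
  j=8: true
Found at j=1 → formula holds.

Yes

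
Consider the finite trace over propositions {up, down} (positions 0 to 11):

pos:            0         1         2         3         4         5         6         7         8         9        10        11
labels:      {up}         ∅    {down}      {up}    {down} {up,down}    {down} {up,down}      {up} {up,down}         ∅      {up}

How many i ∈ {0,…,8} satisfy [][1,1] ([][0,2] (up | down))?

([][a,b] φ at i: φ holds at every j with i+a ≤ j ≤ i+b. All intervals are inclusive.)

6

Evaluate at each i in [0,8]:
  i=0: ✗ (fails at j=1)
  i=1: ✓ (all of [2,2])
  i=2: ✓ (all of [3,3])
  i=3: ✓ (all of [4,4])
  i=4: ✓ (all of [5,5])
  i=5: ✓ (all of [6,6])
  i=6: ✓ (all of [7,7])
  i=7: ✗ (fails at j=8)
  i=8: ✗ (fails at j=9)
Positions where it holds: {1, 2, 3, 4, 5, 6} → 6.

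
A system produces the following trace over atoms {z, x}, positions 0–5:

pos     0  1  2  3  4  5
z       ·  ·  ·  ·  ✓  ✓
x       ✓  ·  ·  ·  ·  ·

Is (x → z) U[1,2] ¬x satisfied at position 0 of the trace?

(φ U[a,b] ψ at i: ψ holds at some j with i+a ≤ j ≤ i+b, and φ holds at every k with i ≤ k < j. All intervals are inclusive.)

Need some j in [1,2] with ¬x, and (x → z) at every k in [0,j-1].
  j=1: ¬x holds, but (x → z) fails at k=0 → not this j.
  j=2: ¬x holds, but (x → z) fails at k=0 → not this j.
No j in the window works → until fails.

False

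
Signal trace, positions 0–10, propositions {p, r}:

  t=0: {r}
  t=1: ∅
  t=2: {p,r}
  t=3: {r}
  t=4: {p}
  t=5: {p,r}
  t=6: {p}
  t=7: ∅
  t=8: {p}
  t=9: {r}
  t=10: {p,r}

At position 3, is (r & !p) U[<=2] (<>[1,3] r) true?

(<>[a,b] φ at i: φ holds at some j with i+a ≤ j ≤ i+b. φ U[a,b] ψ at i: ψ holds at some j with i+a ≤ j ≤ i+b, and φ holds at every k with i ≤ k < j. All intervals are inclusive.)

Need some j in [3,5] with <>[1,3] r, and (r & !p) at every k in [3,j-1].
  j=3: <>[1,3] r holds; no prefix to check → satisfied.

Yes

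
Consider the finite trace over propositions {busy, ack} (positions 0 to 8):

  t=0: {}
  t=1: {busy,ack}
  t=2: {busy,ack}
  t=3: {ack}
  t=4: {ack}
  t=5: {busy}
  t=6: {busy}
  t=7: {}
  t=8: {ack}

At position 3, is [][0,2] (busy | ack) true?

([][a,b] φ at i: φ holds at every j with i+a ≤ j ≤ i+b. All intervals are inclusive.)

True

Check (busy | ack) at every j in [3,5]:
  j=3: true
  j=4: true
  j=5: true
All positions satisfy it → formula holds.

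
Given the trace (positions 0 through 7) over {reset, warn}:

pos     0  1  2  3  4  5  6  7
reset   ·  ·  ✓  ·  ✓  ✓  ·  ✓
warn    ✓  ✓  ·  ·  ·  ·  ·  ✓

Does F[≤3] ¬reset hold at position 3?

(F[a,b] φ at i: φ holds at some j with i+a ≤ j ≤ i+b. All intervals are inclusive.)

Holds

Check ¬reset at each j in [3,6]:
  j=3: true
  j=4: false
  j=5: false
  j=6: true
Found at j=3 → formula holds.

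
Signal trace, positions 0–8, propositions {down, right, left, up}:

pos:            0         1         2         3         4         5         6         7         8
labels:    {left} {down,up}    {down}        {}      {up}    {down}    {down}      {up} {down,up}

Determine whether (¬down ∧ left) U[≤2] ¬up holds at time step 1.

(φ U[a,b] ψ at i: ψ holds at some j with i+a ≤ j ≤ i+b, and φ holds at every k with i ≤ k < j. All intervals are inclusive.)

Need some j in [1,3] with ¬up, and (¬down ∧ left) at every k in [1,j-1].
  j=1: ¬up false.
  j=2: ¬up holds, but (¬down ∧ left) fails at k=1 → not this j.
  j=3: ¬up holds, but (¬down ∧ left) fails at k=1 → not this j.
No j in the window works → until fails.

Does not hold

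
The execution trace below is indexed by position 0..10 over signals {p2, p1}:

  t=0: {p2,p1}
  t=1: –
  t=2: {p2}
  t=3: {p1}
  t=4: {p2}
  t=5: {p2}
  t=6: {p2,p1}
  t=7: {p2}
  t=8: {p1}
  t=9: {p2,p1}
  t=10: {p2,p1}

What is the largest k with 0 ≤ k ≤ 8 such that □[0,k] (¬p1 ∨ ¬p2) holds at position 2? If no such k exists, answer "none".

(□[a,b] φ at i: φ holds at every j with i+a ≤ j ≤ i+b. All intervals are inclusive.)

(¬p1 ∨ ¬p2) must hold from j=2 onward; find where it first fails.
  j=2: holds
  j=3: holds
  j=4: holds
  j=5: holds
  j=6: fails
Holds on [2,5], so largest k = 3.

3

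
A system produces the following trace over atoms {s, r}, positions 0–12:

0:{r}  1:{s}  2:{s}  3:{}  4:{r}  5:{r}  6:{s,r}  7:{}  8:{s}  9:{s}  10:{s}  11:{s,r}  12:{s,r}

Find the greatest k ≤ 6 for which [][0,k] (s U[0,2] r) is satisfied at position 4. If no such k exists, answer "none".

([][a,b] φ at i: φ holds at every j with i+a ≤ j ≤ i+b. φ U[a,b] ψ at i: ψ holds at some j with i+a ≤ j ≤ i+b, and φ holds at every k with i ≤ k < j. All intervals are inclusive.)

2

(s U[0,2] r) must hold from j=4 onward; find where it first fails.
  j=4: holds
  j=5: holds
  j=6: holds
  j=7: fails
Holds on [4,6], so largest k = 2.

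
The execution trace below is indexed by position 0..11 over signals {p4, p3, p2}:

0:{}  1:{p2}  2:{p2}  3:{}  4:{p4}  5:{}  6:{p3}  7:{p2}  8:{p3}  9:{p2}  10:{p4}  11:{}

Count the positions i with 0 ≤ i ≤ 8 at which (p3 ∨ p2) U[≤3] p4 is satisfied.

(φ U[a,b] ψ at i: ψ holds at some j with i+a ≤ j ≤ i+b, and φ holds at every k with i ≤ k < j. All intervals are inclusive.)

Evaluate at each i in [0,8]:
  i=0: ✗ (no rhs in [0,3])
  i=1: ✗ (lhs fails at k=3 before rhs at j=4)
  i=2: ✗ (lhs fails at k=3 before rhs at j=4)
  i=3: ✗ (lhs fails at k=3 before rhs at j=4)
  i=4: ✓ (rhs at j=4)
  i=5: ✗ (no rhs in [5,8])
  i=6: ✗ (no rhs in [6,9])
  i=7: ✓ (rhs at j=10; lhs holds on [7,9])
  i=8: ✓ (rhs at j=10; lhs holds on [8,9])
Positions where it holds: {4, 7, 8} → 3.

3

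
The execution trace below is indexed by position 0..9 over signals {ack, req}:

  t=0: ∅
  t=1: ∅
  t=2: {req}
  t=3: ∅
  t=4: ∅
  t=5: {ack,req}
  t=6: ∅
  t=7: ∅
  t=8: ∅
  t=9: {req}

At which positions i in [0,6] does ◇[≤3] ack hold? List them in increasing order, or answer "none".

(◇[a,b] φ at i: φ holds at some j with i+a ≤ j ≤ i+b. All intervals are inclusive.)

2, 3, 4, 5

Evaluate at each i in [0,6]:
  i=0: ✗ (none in [0,3])
  i=1: ✗ (none in [1,4])
  i=2: ✓ (witness j=5)
  i=3: ✓ (witness j=5)
  i=4: ✓ (witness j=5)
  i=5: ✓ (witness j=5)
  i=6: ✗ (none in [6,9])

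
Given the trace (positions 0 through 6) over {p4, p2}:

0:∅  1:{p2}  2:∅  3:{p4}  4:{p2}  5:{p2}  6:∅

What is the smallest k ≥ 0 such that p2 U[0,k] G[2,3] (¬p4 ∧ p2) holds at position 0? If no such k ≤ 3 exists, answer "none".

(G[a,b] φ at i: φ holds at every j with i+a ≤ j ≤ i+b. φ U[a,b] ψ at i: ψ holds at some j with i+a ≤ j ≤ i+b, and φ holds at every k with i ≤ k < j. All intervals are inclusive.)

Need earliest j ≥ 0 with G[2,3] (¬p4 ∧ p2), and p2 at every k in [0,j-1].
  j=0: rhs fails.
  j=1: rhs fails.
  j=2: rhs holds but lhs fails at k=0.
  j=3: rhs fails.
No witness within the range → none.

none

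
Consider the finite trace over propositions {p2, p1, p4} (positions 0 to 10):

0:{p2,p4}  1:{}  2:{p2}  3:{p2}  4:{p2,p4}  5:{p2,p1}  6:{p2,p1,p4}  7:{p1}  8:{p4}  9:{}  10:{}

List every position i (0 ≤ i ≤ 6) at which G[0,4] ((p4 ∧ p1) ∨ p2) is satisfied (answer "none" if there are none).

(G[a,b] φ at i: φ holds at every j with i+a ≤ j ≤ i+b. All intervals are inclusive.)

2

Evaluate at each i in [0,6]:
  i=0: ✗ (fails at j=1)
  i=1: ✗ (fails at j=1)
  i=2: ✓ (all of [2,6])
  i=3: ✗ (fails at j=7)
  i=4: ✗ (fails at j=7)
  i=5: ✗ (fails at j=7)
  i=6: ✗ (fails at j=7)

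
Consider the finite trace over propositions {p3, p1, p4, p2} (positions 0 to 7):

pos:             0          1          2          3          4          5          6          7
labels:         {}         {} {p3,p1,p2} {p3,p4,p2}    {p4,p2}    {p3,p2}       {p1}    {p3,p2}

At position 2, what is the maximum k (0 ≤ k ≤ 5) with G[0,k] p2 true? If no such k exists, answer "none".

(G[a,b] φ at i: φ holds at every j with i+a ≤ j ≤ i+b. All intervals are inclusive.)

3

p2 must hold from j=2 onward; find where it first fails.
  j=2: holds
  j=3: holds
  j=4: holds
  j=5: holds
  j=6: fails
Holds on [2,5], so largest k = 3.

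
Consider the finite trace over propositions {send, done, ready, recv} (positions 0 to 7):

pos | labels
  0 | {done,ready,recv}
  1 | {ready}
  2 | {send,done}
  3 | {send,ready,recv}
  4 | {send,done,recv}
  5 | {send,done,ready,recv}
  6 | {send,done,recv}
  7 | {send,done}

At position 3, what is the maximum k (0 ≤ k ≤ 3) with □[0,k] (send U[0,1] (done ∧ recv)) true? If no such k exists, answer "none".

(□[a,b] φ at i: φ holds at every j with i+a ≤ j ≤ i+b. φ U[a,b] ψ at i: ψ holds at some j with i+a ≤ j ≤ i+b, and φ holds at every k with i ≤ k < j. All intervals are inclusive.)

3

(send U[0,1] (done ∧ recv)) must hold from j=3 onward; find where it first fails.
  j=3: holds
  j=4: holds
  j=5: holds
  j=6: holds
Holds through j=6; largest k = 3.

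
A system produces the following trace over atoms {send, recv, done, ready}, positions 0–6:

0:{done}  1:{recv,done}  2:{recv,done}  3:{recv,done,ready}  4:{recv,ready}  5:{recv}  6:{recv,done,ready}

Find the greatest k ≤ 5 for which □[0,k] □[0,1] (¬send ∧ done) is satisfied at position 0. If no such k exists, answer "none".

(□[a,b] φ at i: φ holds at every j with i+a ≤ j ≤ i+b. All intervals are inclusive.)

□[0,1] (¬send ∧ done) must hold from j=0 onward; find where it first fails.
  j=0: holds
  j=1: holds
  j=2: holds
  j=3: fails
Holds on [0,2], so largest k = 2.

2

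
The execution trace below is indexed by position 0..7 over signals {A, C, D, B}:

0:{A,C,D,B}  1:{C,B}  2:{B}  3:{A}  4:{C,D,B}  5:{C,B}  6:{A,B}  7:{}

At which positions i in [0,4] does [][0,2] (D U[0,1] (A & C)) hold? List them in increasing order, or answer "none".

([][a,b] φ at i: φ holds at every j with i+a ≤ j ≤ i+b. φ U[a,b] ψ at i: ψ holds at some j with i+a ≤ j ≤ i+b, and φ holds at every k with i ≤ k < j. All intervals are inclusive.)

Evaluate at each i in [0,4]:
  i=0: ✗ (fails at j=1)
  i=1: ✗ (fails at j=1)
  i=2: ✗ (fails at j=2)
  i=3: ✗ (fails at j=3)
  i=4: ✗ (fails at j=4)

none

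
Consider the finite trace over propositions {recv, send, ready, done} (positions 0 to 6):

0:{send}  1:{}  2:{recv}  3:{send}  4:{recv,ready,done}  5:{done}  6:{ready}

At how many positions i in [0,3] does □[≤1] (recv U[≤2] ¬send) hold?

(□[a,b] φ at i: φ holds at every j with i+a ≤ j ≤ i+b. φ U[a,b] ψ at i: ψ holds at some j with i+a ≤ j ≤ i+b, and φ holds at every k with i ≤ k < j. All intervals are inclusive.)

Evaluate at each i in [0,3]:
  i=0: ✗ (fails at j=0)
  i=1: ✓ (all of [1,2])
  i=2: ✗ (fails at j=3)
  i=3: ✗ (fails at j=3)
Positions where it holds: {1} → 1.

1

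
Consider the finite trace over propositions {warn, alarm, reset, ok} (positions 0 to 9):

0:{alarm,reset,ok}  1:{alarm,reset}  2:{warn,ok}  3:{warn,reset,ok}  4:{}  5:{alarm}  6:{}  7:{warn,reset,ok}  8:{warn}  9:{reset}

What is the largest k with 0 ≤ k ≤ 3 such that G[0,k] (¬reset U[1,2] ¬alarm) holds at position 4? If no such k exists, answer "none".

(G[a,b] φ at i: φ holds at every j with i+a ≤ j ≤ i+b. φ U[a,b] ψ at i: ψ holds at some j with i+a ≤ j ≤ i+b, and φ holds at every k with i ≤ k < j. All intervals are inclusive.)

(¬reset U[1,2] ¬alarm) must hold from j=4 onward; find where it first fails.
  j=4: holds
  j=5: holds
  j=6: holds
  j=7: fails
Holds on [4,6], so largest k = 2.

2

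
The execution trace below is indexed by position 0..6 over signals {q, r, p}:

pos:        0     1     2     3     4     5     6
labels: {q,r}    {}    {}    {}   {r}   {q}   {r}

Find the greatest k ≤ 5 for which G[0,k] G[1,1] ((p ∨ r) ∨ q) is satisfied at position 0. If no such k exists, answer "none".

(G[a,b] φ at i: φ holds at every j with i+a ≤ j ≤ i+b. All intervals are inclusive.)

G[1,1] ((p ∨ r) ∨ q) must hold from j=0 onward; find where it first fails.
  j=0: fails → no k works.

none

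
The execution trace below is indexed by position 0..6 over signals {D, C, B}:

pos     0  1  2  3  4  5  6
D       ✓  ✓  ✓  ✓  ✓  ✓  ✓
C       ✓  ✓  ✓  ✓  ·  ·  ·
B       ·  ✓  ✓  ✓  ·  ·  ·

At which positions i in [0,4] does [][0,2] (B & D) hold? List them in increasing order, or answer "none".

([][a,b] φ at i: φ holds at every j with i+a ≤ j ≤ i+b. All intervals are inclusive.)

1

Evaluate at each i in [0,4]:
  i=0: ✗ (fails at j=0)
  i=1: ✓ (all of [1,3])
  i=2: ✗ (fails at j=4)
  i=3: ✗ (fails at j=4)
  i=4: ✗ (fails at j=4)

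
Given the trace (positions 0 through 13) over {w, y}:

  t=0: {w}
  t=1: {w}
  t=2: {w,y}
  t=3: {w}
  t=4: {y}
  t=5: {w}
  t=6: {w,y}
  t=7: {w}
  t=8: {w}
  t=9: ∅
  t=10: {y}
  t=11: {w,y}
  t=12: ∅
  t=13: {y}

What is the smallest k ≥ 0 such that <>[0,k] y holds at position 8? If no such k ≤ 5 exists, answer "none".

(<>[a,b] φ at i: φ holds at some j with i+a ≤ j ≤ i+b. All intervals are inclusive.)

Scan j = 8,9,… for y:
  j=8: fails
  j=9: fails
  j=10: holds
First hit at j=10, so smallest k = 10-8 = 2.

2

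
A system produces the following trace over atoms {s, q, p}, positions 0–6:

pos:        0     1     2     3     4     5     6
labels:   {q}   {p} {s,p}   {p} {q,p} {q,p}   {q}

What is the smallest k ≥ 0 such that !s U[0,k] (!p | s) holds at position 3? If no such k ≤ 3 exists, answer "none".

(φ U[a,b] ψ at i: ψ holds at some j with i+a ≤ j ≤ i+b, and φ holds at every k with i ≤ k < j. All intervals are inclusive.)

3

Need earliest j ≥ 3 with (!p | s), and !s at every k in [3,j-1].
  j=3: rhs fails.
  j=4: rhs fails.
  j=5: rhs fails.
  j=6: rhs holds; lhs holds on [3,5]. k = 3.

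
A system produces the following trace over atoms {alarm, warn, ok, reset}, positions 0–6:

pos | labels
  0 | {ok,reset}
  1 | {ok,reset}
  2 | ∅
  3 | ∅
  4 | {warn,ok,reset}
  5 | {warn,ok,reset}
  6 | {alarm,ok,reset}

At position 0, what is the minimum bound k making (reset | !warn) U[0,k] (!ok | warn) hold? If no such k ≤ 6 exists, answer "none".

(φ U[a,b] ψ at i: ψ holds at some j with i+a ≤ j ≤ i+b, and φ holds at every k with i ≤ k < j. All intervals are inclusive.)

2

Need earliest j ≥ 0 with (!ok | warn), and (reset | !warn) at every k in [0,j-1].
  j=0: rhs fails.
  j=1: rhs fails.
  j=2: rhs holds; lhs holds on [0,1]. k = 2.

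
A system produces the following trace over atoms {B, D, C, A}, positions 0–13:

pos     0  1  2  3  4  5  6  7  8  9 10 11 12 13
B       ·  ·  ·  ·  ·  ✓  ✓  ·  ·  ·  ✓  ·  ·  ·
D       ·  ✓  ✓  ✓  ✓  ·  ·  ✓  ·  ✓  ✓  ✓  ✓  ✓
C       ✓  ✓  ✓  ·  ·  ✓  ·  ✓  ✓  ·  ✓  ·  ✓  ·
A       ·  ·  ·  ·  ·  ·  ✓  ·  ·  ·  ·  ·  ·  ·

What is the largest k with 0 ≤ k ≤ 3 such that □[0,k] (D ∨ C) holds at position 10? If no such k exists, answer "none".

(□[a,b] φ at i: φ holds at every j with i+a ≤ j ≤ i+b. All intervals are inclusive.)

(D ∨ C) must hold from j=10 onward; find where it first fails.
  j=10: holds
  j=11: holds
  j=12: holds
  j=13: holds
Holds through j=13; largest k = 3.

3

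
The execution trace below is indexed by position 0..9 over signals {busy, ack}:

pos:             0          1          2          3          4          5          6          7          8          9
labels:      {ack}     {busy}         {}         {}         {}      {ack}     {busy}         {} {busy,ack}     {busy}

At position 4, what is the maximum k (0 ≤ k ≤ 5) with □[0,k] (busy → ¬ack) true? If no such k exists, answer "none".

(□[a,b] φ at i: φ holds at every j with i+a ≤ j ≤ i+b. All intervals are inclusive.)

3

(busy → ¬ack) must hold from j=4 onward; find where it first fails.
  j=4: holds
  j=5: holds
  j=6: holds
  j=7: holds
  j=8: fails
Holds on [4,7], so largest k = 3.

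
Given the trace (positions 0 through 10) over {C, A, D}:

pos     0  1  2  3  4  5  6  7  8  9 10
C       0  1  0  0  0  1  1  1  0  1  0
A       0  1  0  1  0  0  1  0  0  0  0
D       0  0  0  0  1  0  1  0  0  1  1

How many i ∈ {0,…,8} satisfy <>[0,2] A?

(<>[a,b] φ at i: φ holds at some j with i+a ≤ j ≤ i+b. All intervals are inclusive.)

Evaluate at each i in [0,8]:
  i=0: ✓ (witness j=1)
  i=1: ✓ (witness j=1)
  i=2: ✓ (witness j=3)
  i=3: ✓ (witness j=3)
  i=4: ✓ (witness j=6)
  i=5: ✓ (witness j=6)
  i=6: ✓ (witness j=6)
  i=7: ✗ (none in [7,9])
  i=8: ✗ (none in [8,10])
Positions where it holds: {0, 1, 2, 3, 4, 5, 6} → 7.

7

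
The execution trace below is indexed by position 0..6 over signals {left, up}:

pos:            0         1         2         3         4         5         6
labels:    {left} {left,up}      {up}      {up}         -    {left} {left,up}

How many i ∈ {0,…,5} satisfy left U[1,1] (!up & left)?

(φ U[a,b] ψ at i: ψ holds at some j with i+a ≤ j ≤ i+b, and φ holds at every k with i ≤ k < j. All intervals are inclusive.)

0

Evaluate at each i in [0,5]:
  i=0: ✗ (no rhs in [1,1])
  i=1: ✗ (no rhs in [2,2])
  i=2: ✗ (no rhs in [3,3])
  i=3: ✗ (no rhs in [4,4])
  i=4: ✗ (lhs fails at k=4 before rhs at j=5)
  i=5: ✗ (no rhs in [6,6])
Positions where it holds: {} → 0.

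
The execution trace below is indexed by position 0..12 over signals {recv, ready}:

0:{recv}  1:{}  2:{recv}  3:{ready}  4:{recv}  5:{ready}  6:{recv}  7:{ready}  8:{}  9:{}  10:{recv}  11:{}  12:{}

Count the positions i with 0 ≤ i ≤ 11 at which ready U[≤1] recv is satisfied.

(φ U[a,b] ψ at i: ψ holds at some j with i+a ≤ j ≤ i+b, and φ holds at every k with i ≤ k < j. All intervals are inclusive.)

7

Evaluate at each i in [0,11]:
  i=0: ✓ (rhs at j=0)
  i=1: ✗ (lhs fails at k=1 before rhs at j=2)
  i=2: ✓ (rhs at j=2)
  i=3: ✓ (rhs at j=4; lhs holds on [3,3])
  i=4: ✓ (rhs at j=4)
  i=5: ✓ (rhs at j=6; lhs holds on [5,5])
  i=6: ✓ (rhs at j=6)
  i=7: ✗ (no rhs in [7,8])
  i=8: ✗ (no rhs in [8,9])
  i=9: ✗ (lhs fails at k=9 before rhs at j=10)
  i=10: ✓ (rhs at j=10)
  i=11: ✗ (no rhs in [11,12])
Positions where it holds: {0, 2, 3, 4, 5, 6, 10} → 7.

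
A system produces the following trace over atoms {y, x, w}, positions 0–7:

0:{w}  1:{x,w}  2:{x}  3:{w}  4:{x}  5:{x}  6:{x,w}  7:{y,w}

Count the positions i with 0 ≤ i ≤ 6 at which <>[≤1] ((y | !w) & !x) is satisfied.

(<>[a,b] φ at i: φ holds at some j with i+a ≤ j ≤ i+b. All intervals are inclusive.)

1

Evaluate at each i in [0,6]:
  i=0: ✗ (none in [0,1])
  i=1: ✗ (none in [1,2])
  i=2: ✗ (none in [2,3])
  i=3: ✗ (none in [3,4])
  i=4: ✗ (none in [4,5])
  i=5: ✗ (none in [5,6])
  i=6: ✓ (witness j=7)
Positions where it holds: {6} → 1.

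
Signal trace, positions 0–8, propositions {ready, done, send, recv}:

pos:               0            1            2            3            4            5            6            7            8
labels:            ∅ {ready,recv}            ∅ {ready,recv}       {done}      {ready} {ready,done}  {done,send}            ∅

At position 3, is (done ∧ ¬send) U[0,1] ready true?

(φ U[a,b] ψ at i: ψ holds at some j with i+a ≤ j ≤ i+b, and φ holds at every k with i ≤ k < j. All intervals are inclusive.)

Need some j in [3,4] with ready, and (done ∧ ¬send) at every k in [3,j-1].
  j=3: ready holds; no prefix to check → satisfied.

Yes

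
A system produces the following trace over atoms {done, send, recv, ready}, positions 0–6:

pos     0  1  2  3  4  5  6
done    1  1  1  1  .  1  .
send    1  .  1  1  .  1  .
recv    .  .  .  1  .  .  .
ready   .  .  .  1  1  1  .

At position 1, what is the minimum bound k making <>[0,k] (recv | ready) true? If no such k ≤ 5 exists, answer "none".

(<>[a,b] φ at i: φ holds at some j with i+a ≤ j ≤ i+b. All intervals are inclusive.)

Scan j = 1,2,… for (recv | ready):
  j=1: fails
  j=2: fails
  j=3: holds
First hit at j=3, so smallest k = 3-1 = 2.

2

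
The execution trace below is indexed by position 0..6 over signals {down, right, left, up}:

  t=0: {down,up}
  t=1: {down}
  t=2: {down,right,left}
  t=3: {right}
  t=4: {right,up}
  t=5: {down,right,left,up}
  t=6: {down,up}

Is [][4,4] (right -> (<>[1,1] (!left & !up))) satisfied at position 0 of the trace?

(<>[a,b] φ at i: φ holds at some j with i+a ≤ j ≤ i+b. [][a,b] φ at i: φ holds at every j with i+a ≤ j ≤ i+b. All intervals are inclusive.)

False

Check (right -> (<>[1,1] (!left & !up))) at every j in [4,4]:
  j=4: antecedent true; consequent fails (none in [5,5]) → ✗
Fails at j=4 → formula fails.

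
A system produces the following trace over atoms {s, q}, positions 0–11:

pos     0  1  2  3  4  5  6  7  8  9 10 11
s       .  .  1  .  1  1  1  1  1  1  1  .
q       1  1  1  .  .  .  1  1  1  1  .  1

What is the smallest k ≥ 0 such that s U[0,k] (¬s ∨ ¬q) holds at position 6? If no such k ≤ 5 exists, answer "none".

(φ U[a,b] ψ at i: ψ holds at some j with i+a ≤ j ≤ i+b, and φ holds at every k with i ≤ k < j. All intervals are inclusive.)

Need earliest j ≥ 6 with (¬s ∨ ¬q), and s at every k in [6,j-1].
  j=6: rhs fails.
  j=7: rhs fails.
  j=8: rhs fails.
  j=9: rhs fails.
  j=10: rhs holds; lhs holds on [6,9]. k = 4.

4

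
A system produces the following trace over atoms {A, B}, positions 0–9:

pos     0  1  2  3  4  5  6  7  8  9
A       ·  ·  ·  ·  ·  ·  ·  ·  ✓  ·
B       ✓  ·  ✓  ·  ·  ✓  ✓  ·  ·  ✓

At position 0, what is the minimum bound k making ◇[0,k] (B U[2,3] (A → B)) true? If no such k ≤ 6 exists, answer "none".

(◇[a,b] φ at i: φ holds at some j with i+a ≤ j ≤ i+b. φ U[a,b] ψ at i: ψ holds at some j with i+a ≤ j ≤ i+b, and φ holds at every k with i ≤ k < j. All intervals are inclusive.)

Scan j = 0,1,… for (B U[2,3] (A → B)):
  j=0: fails
  j=1: fails
  j=2: fails
  j=3: fails
  j=4: fails
  j=5: holds
First hit at j=5, so smallest k = 5-0 = 5.

5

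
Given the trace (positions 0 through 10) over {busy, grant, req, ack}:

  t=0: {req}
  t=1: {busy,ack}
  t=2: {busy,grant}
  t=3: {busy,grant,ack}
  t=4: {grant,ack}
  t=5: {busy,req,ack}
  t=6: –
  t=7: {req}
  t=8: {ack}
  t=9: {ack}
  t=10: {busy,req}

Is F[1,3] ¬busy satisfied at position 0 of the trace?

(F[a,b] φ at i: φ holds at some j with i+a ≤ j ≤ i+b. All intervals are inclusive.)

Check ¬busy at each j in [1,3]:
  j=1: false
  j=2: false
  j=3: false
No position in the window satisfies it → formula fails.

Does not hold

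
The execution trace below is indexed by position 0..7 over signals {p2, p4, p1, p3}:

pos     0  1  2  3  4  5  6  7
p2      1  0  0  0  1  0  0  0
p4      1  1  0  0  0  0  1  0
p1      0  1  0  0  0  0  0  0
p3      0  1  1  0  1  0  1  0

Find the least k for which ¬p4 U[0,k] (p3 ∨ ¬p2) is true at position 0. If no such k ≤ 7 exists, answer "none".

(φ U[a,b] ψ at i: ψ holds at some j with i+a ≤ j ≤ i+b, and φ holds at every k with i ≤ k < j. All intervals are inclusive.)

none

Need earliest j ≥ 0 with (p3 ∨ ¬p2), and ¬p4 at every k in [0,j-1].
  j=0: rhs fails.
  j=1: rhs holds but lhs fails at k=0.
  j=2: rhs holds but lhs fails at k=0.
  j=3: rhs holds but lhs fails at k=0.
  j=4: rhs holds but lhs fails at k=0.
  j=5: rhs holds but lhs fails at k=0.
  j=6: rhs holds but lhs fails at k=0.
  j=7: rhs holds but lhs fails at k=0.
No witness within the range → none.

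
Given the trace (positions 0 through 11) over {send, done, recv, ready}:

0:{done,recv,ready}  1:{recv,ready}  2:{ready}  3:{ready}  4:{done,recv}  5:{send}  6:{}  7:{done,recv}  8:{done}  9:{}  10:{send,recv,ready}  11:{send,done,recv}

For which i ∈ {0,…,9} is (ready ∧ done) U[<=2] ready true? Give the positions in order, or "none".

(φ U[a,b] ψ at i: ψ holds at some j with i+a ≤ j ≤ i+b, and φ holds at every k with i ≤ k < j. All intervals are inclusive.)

Evaluate at each i in [0,9]:
  i=0: ✓ (rhs at j=0)
  i=1: ✓ (rhs at j=1)
  i=2: ✓ (rhs at j=2)
  i=3: ✓ (rhs at j=3)
  i=4: ✗ (no rhs in [4,6])
  i=5: ✗ (no rhs in [5,7])
  i=6: ✗ (no rhs in [6,8])
  i=7: ✗ (no rhs in [7,9])
  i=8: ✗ (lhs fails at k=8 before rhs at j=10)
  i=9: ✗ (lhs fails at k=9 before rhs at j=10)

0, 1, 2, 3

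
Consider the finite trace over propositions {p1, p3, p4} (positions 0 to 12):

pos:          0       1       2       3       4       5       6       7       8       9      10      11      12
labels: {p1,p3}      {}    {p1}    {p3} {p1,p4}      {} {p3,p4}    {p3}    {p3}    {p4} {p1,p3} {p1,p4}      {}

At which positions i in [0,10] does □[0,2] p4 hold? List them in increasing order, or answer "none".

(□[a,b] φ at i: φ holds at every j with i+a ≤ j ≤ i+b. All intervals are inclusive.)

Evaluate at each i in [0,10]:
  i=0: ✗ (fails at j=0)
  i=1: ✗ (fails at j=1)
  i=2: ✗ (fails at j=2)
  i=3: ✗ (fails at j=3)
  i=4: ✗ (fails at j=5)
  i=5: ✗ (fails at j=5)
  i=6: ✗ (fails at j=7)
  i=7: ✗ (fails at j=7)
  i=8: ✗ (fails at j=8)
  i=9: ✗ (fails at j=10)
  i=10: ✗ (fails at j=10)

none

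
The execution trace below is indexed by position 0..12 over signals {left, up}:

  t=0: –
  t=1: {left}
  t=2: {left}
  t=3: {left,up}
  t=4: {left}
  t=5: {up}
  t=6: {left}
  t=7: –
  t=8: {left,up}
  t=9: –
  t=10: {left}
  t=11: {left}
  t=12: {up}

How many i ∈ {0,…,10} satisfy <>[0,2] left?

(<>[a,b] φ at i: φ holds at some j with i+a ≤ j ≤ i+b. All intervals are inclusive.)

11

Evaluate at each i in [0,10]:
  i=0: ✓ (witness j=1)
  i=1: ✓ (witness j=1)
  i=2: ✓ (witness j=2)
  i=3: ✓ (witness j=3)
  i=4: ✓ (witness j=4)
  i=5: ✓ (witness j=6)
  i=6: ✓ (witness j=6)
  i=7: ✓ (witness j=8)
  i=8: ✓ (witness j=8)
  i=9: ✓ (witness j=10)
  i=10: ✓ (witness j=10)
Positions where it holds: {0, 1, 2, 3, 4, 5, 6, 7, 8, 9, 10} → 11.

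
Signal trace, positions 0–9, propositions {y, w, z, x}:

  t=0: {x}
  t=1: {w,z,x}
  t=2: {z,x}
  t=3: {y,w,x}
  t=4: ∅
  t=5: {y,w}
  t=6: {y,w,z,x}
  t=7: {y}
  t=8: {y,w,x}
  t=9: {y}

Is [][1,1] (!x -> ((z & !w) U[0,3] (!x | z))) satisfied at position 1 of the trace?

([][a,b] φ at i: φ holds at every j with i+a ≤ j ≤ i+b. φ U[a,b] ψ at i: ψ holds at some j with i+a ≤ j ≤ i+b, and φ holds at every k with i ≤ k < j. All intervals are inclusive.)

Holds

Check (!x -> ((z & !w) U[0,3] (!x | z))) at every j in [2,2]:
  j=2: antecedent false → ✓
All positions satisfy it → formula holds.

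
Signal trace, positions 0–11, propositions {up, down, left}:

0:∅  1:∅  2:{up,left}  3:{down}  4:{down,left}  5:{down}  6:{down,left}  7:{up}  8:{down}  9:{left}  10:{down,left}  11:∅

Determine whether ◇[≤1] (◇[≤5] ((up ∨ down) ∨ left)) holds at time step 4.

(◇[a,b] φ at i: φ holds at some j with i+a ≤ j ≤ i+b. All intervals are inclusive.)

Check ◇[≤5] ((up ∨ down) ∨ left) at each j in [4,5]:
  j=4: holds (witness at 4)
  j=5: holds (witness at 5)
Found at j=4 → formula holds.

True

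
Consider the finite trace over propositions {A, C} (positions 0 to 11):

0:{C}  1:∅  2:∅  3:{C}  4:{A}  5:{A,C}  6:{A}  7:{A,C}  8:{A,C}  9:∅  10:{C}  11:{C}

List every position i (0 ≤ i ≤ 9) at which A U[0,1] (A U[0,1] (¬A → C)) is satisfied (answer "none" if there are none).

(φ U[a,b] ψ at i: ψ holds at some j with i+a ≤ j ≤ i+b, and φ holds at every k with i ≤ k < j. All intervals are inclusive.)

Evaluate at each i in [0,9]:
  i=0: ✓ (rhs at j=0)
  i=1: ✗ (no rhs in [1,2])
  i=2: ✗ (lhs fails at k=2 before rhs at j=3)
  i=3: ✓ (rhs at j=3)
  i=4: ✓ (rhs at j=4)
  i=5: ✓ (rhs at j=5)
  i=6: ✓ (rhs at j=6)
  i=7: ✓ (rhs at j=7)
  i=8: ✓ (rhs at j=8)
  i=9: ✗ (lhs fails at k=9 before rhs at j=10)

0, 3, 4, 5, 6, 7, 8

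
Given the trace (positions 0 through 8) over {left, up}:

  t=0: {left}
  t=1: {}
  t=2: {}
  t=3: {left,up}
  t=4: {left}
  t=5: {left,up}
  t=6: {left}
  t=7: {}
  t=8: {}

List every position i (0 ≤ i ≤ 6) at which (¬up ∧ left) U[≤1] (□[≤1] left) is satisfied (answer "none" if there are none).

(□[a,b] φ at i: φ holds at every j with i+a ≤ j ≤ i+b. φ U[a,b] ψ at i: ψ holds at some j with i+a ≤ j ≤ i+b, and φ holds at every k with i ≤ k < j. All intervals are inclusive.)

3, 4, 5

Evaluate at each i in [0,6]:
  i=0: ✗ (no rhs in [0,1])
  i=1: ✗ (no rhs in [1,2])
  i=2: ✗ (lhs fails at k=2 before rhs at j=3)
  i=3: ✓ (rhs at j=3)
  i=4: ✓ (rhs at j=4)
  i=5: ✓ (rhs at j=5)
  i=6: ✗ (no rhs in [6,7])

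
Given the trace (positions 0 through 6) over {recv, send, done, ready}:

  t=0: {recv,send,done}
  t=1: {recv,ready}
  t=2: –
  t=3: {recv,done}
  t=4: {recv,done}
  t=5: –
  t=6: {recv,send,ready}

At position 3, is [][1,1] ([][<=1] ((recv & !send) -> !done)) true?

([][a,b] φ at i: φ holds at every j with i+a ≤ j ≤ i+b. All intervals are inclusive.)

Check [][<=1] ((recv & !send) -> !done) at every j in [4,4]:
  j=4: fails at 4
Fails at j=4 → formula fails.

False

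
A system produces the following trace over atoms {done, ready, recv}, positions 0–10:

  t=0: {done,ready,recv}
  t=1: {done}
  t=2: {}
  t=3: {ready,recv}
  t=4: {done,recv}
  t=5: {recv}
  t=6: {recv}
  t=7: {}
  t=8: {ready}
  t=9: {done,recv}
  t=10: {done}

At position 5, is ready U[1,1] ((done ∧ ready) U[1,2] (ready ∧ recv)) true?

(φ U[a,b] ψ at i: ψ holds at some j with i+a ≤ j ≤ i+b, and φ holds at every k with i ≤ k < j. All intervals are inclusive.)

Need some j in [6,6] with ((done ∧ ready) U[1,2] (ready ∧ recv)), and ready at every k in [5,j-1].
  j=6: ((done ∧ ready) U[1,2] (ready ∧ recv)) — fails.
No j in the window works → until fails.

False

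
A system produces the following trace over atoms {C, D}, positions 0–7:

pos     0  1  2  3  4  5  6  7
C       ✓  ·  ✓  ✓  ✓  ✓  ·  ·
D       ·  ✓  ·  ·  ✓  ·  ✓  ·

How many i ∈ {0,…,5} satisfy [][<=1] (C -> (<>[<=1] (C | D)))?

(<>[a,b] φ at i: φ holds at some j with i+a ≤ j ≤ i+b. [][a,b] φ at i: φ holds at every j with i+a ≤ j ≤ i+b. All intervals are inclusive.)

Evaluate at each i in [0,5]:
  i=0: ✓ (all of [0,1])
  i=1: ✓ (all of [1,2])
  i=2: ✓ (all of [2,3])
  i=3: ✓ (all of [3,4])
  i=4: ✓ (all of [4,5])
  i=5: ✓ (all of [5,6])
Positions where it holds: {0, 1, 2, 3, 4, 5} → 6.

6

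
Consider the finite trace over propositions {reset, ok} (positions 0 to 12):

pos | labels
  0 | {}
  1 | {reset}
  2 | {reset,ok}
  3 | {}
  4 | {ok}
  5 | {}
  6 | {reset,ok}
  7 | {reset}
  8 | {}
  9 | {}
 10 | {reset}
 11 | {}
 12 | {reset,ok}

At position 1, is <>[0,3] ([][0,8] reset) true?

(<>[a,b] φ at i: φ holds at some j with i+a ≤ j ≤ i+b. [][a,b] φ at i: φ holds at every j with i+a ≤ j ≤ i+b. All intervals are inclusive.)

Does not hold

Check [][0,8] reset at each j in [1,4]:
  j=1: fails at 3
  j=2: fails at 3
  j=3: fails at 3
  j=4: fails at 4
No position in the window satisfies it → formula fails.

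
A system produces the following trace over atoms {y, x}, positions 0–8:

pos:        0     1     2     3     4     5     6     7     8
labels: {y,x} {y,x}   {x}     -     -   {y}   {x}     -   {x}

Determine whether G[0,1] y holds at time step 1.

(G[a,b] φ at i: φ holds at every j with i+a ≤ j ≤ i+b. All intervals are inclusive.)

Does not hold

Check y at every j in [1,2]:
  j=1: true
  j=2: false
Fails at j=2 → formula fails.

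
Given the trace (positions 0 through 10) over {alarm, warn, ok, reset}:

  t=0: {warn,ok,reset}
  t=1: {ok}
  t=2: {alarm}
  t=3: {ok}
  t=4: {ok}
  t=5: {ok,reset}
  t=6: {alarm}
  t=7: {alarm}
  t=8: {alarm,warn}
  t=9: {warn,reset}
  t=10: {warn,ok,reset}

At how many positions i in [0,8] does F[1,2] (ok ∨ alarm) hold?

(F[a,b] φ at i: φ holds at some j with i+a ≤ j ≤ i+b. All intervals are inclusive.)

9

Evaluate at each i in [0,8]:
  i=0: ✓ (witness j=1)
  i=1: ✓ (witness j=2)
  i=2: ✓ (witness j=3)
  i=3: ✓ (witness j=4)
  i=4: ✓ (witness j=5)
  i=5: ✓ (witness j=6)
  i=6: ✓ (witness j=7)
  i=7: ✓ (witness j=8)
  i=8: ✓ (witness j=10)
Positions where it holds: {0, 1, 2, 3, 4, 5, 6, 7, 8} → 9.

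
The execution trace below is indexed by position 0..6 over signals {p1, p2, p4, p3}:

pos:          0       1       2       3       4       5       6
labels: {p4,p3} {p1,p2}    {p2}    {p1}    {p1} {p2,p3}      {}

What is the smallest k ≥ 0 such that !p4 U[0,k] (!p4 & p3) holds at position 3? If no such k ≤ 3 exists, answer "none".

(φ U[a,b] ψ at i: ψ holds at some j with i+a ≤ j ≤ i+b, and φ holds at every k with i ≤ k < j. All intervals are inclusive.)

Need earliest j ≥ 3 with (!p4 & p3), and !p4 at every k in [3,j-1].
  j=3: rhs fails.
  j=4: rhs fails.
  j=5: rhs holds; lhs holds on [3,4]. k = 2.

2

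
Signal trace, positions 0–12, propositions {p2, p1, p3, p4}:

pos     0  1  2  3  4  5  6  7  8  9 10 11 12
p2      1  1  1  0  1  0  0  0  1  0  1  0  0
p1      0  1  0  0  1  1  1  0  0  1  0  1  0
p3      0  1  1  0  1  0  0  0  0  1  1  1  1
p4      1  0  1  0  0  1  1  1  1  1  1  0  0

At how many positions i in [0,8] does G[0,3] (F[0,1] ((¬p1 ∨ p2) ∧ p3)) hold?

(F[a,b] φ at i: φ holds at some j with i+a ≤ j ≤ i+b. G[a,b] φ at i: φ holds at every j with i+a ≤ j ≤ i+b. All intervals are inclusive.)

Evaluate at each i in [0,8]:
  i=0: ✓ (all of [0,3])
  i=1: ✓ (all of [1,4])
  i=2: ✗ (fails at j=5)
  i=3: ✗ (fails at j=5)
  i=4: ✗ (fails at j=5)
  i=5: ✗ (fails at j=5)
  i=6: ✗ (fails at j=6)
  i=7: ✗ (fails at j=7)
  i=8: ✗ (fails at j=8)
Positions where it holds: {0, 1} → 2.

2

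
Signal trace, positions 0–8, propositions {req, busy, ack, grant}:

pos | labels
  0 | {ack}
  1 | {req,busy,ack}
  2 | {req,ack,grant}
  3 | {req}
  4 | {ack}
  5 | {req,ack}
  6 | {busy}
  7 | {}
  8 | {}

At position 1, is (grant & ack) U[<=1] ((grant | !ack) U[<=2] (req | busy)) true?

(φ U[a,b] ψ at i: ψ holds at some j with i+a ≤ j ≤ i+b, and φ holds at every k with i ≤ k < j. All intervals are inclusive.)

Need some j in [1,2] with ((grant | !ack) U[<=2] (req | busy)), and (grant & ack) at every k in [1,j-1].
  j=1: ((grant | !ack) U[<=2] (req | busy)) holds; no prefix to check → satisfied.

Holds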